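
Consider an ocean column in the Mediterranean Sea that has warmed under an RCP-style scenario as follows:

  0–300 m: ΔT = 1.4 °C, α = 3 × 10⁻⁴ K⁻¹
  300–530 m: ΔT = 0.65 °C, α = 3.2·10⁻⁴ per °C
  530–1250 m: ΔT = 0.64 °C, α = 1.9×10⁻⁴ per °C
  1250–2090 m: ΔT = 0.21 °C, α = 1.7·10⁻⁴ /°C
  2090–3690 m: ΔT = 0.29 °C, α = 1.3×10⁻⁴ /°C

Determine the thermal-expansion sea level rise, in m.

Δh = 0.352 m

0–300 m: 300 × 3×10⁻⁴ × 1.4 = 0.12600 m
Layer 2: 230 × 0.65 × 3.2×10⁻⁴ = 0.04784 m
1.9×10⁻⁴ × 0.64 × 720 = 0.087552 m
1250–2090 m: 0.21 × 840 × 1.7×10⁻⁴ = 0.029988 m
Layer 5: 0.29 × 1600 × 1.3×10⁻⁴ = 0.06032 m
Δh = 0.12600 + 0.04784 + 0.087552 + 0.029988 + 0.06032 = 0.35170 m ≈ 0.352 m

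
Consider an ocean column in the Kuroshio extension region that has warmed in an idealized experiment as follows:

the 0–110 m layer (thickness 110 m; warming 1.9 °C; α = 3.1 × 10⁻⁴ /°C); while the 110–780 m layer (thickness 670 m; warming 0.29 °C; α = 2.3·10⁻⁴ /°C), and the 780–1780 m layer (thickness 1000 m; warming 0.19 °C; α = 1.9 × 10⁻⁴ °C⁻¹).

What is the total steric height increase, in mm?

0–110 m: 110 × 1.9 × 3.1×10⁻⁴ = 0.06479 m
Layer 2: 2.3×10⁻⁴ × 0.29 × 670 = 0.044689 m
1.9×10⁻⁴ × 0.19 × 1000 = 0.03610 m
Δh = 0.06479 + 0.044689 + 0.03610 = 0.145579 m

Δh = 150 mm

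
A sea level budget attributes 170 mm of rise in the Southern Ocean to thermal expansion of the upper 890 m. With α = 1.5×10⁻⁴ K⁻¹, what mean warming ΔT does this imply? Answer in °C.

ΔT = Δh/(αH) = 0.17 / (1.5×10⁻⁴ × 890) ≈ 1.273 °C

about 1.27 °C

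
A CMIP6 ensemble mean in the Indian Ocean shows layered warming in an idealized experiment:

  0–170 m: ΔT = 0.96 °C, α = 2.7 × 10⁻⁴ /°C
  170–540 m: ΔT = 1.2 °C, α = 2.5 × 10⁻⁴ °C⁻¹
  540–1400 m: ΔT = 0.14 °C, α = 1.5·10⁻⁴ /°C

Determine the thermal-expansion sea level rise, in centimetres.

0.96 × 170 × 2.7×10⁻⁴ = 0.044064 m
Layer 2: 370 × 1.2 × 2.5×10⁻⁴ = 0.11100 m
Layer 3: 0.14 × 860 × 1.5×10⁻⁴ = 0.01806 m
Δh = 0.044064 + 0.11100 + 0.01806 = 0.173124 m

Δh = 17 cm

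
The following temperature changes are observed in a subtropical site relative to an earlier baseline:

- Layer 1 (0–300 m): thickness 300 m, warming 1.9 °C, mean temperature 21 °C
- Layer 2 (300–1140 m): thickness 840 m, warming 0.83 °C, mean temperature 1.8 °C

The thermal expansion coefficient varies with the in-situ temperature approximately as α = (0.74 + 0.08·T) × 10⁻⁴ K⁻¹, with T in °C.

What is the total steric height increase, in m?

Layer 1: α = (0.74 + 0.08×21)×10⁻⁴ = 2.42×10⁻⁴ K⁻¹
Layer 2: α = (0.74 + 0.08×1.8)×10⁻⁴ = 0.884×10⁻⁴ K⁻¹
0–300 m: 1.9 × 300 × 2.42×10⁻⁴ = 0.13794 m
300–1140 m: 0.83 × 840 × 0.884×10⁻⁴ = 0.06163248 m
Δh = 0.13794 + 0.06163248 = 0.19957248 m

0.200 m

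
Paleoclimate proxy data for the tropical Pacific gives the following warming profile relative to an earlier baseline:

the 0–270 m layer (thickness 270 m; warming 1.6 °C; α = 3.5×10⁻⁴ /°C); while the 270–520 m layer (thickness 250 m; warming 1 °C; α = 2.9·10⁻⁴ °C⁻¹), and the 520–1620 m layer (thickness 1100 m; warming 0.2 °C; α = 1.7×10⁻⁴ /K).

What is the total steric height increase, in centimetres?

1.6 × 270 × 3.5×10⁻⁴ = 0.15120 m
270–520 m: 250 × 1 × 2.9×10⁻⁴ = 0.07250 m
520–1620 m: 1.7×10⁻⁴ × 1100 × 0.2 = 0.03740 m
Δh = 0.15120 + 0.07250 + 0.03740 = 0.26110 m ≈ 26 cm

Δh = 26 cm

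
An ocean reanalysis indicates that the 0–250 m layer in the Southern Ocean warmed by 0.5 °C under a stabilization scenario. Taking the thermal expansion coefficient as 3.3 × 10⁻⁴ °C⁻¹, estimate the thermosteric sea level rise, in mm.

about 41.3 mm

Δh = αΔT·H = 3.3×10⁻⁴ × 0.5 × 250 = 0.04125 m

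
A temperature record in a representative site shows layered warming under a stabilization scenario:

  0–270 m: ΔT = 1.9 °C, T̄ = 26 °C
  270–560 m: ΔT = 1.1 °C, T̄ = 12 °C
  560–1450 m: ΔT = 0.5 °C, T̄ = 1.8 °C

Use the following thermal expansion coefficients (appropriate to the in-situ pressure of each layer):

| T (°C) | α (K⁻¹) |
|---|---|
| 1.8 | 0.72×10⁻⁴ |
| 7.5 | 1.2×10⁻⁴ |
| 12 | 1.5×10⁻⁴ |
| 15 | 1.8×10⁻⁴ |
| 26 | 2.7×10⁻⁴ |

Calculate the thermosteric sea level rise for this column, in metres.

Layer 1 at 26 °C → α = 2.7×10⁻⁴ K⁻¹
Layer 2 at 12 °C → α = 1.5×10⁻⁴ K⁻¹
Layer 3 at 1.8 °C → α = 0.72×10⁻⁴ K⁻¹
2.7×10⁻⁴ × 270 × 1.9 = 0.13851 m
270–560 m: 1.1 × 290 × 1.5×10⁻⁴ = 0.04785 m
890 × 0.72×10⁻⁴ × 0.5 = 0.03204 m
Δh = 0.13851 + 0.04785 + 0.03204 = 0.21840 m ≈ 0.218 m

0.218 m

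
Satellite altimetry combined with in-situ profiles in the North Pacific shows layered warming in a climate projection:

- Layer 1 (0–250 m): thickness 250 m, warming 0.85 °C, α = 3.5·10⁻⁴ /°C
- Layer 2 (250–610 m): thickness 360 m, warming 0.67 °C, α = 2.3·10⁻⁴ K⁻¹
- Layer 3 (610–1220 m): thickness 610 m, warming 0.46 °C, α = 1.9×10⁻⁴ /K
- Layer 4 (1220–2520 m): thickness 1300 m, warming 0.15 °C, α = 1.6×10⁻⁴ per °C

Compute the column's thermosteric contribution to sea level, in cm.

0–250 m: 250 × 0.85 × 3.5×10⁻⁴ = 0.074375 m
Layer 2: 2.3×10⁻⁴ × 360 × 0.67 = 0.055476 m
Layer 3: 0.46 × 1.9×10⁻⁴ × 610 = 0.053314 m
1.6×10⁻⁴ × 0.15 × 1300 = 0.03120 m
Δh = 0.074375 + 0.055476 + 0.053314 + 0.03120 = 0.214365 m ≈ 21.4 cm

21.4 cm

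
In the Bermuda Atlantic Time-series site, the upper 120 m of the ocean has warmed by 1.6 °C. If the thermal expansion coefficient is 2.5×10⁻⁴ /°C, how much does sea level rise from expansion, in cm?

4.80 cm

Δh = αΔT·H = 2.5×10⁻⁴ × 1.6 × 120 = 0.04800 m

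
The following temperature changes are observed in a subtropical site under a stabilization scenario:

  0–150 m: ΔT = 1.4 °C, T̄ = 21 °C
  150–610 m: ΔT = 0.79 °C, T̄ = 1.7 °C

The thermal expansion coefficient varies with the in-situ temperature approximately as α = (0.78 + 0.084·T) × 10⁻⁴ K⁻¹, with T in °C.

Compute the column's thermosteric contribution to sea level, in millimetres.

Layer 1: α = (0.78 + 0.084×21)×10⁻⁴ = 2.544×10⁻⁴ K⁻¹
Layer 2: α = (0.78 + 0.084×1.7)×10⁻⁴ = 0.9228×10⁻⁴ K⁻¹
Layer 1: 1.4 × 150 × 2.544×10⁻⁴ = 0.053424 m
150–610 m: 460 × 0.79 × 0.9228×10⁻⁴ = 0.033534552 m
Δh = 0.053424 + 0.033534552 = 0.086958552 m ≈ 87.0 mm

Δh ≈ 87.0 mm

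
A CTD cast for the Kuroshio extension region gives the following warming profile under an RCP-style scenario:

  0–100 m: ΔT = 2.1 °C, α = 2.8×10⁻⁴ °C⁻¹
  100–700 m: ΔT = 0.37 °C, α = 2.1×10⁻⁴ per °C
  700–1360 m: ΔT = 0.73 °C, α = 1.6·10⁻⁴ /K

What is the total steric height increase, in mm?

about 183 mm

2.1 × 2.8×10⁻⁴ × 100 = 0.05880 m
0.37 × 2.1×10⁻⁴ × 600 = 0.04662 m
Layer 3: 0.73 × 1.6×10⁻⁴ × 660 = 0.077088 m
Δh = 0.05880 + 0.04662 + 0.077088 = 0.182508 m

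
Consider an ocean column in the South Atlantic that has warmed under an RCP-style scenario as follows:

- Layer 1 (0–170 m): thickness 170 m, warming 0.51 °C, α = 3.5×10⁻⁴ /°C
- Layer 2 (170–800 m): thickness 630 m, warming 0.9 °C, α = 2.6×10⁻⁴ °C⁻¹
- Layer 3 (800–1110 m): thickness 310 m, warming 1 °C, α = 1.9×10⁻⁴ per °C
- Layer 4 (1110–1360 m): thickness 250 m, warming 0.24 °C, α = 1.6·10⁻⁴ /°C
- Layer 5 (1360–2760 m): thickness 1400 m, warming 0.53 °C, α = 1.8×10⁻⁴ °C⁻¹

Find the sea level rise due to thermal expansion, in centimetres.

38.0 cm of thermosteric rise

3.5×10⁻⁴ × 170 × 0.51 = 0.030345 m
170–800 m: 0.9 × 2.6×10⁻⁴ × 630 = 0.14742 m
1 × 1.9×10⁻⁴ × 310 = 0.05890 m
1.6×10⁻⁴ × 250 × 0.24 = 0.00960 m
1360–2760 m: 1.8×10⁻⁴ × 0.53 × 1400 = 0.13356 m
Δh = 0.030345 + 0.14742 + 0.05890 + 0.00960 + 0.13356 = 0.379825 m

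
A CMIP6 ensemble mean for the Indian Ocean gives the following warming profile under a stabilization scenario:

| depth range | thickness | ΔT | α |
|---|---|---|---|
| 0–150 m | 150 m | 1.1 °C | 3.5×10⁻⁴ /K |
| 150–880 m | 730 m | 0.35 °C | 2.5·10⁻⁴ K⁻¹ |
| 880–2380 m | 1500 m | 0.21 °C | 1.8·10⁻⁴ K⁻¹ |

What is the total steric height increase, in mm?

Δh = 178 mm

Layer 1: 3.5×10⁻⁴ × 1.1 × 150 = 0.05775 m
150–880 m: 2.5×10⁻⁴ × 730 × 0.35 = 0.063875 m
880–2380 m: 1.8×10⁻⁴ × 0.21 × 1500 = 0.05670 m
Δh = 0.05775 + 0.063875 + 0.05670 = 0.178325 m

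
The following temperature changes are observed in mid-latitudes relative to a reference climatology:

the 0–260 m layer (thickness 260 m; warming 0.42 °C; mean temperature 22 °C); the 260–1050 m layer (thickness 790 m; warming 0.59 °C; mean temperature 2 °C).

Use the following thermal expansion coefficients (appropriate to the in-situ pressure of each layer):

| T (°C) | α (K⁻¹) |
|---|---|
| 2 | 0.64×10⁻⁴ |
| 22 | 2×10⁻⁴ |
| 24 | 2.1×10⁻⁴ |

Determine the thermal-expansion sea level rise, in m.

Δh ≈ 0.0517 m

Layer 1 at 22 °C → α = 2×10⁻⁴ K⁻¹
Layer 2 at 2 °C → α = 0.64×10⁻⁴ K⁻¹
0.42 × 260 × 2×10⁻⁴ = 0.02184 m
260–1050 m: 0.59 × 790 × 0.64×10⁻⁴ = 0.0298304 m
Δh = 0.02184 + 0.0298304 = 0.0516704 m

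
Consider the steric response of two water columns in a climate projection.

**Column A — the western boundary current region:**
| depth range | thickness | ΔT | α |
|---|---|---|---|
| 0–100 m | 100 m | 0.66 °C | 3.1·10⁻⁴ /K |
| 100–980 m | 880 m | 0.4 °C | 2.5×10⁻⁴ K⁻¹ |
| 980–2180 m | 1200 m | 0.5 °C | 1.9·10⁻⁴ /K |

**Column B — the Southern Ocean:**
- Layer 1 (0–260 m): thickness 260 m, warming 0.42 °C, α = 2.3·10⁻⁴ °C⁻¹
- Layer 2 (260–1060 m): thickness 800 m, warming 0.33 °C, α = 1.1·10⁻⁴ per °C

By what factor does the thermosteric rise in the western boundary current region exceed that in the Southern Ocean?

A Layer 1: 3.1×10⁻⁴ × 0.66 × 100 = 0.02046 m
A 880 × 2.5×10⁻⁴ × 0.4 = 0.08800 m
A 980–2180 m: 1.9×10⁻⁴ × 0.5 × 1200 = 0.11400 m
A total: 0.22246 m
B 0–260 m: 260 × 0.42 × 2.3×10⁻⁴ = 0.025116 m
B 1.1×10⁻⁴ × 800 × 0.33 = 0.02904 m
B total: 0.054156 m
Ratio: 0.22246 / 0.054156 ≈ 4.108

4.11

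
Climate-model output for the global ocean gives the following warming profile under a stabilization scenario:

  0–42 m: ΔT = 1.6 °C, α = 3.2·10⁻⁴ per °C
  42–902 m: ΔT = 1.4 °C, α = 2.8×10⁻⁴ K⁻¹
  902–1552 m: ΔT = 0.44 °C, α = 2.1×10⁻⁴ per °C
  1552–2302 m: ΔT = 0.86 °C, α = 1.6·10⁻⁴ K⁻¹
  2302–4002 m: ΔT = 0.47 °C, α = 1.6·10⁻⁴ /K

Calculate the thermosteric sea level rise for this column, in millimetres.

Layer 1: 3.2×10⁻⁴ × 42 × 1.6 = 0.021504 m
42–902 m: 2.8×10⁻⁴ × 1.4 × 860 = 0.33712 m
Layer 3: 650 × 0.44 × 2.1×10⁻⁴ = 0.06006 m
Layer 4: 750 × 1.6×10⁻⁴ × 0.86 = 0.10320 m
Layer 5: 0.47 × 1700 × 1.6×10⁻⁴ = 0.12784 m
Δh = 0.021504 + 0.33712 + 0.06006 + 0.10320 + 0.12784 = 0.649724 m

650 mm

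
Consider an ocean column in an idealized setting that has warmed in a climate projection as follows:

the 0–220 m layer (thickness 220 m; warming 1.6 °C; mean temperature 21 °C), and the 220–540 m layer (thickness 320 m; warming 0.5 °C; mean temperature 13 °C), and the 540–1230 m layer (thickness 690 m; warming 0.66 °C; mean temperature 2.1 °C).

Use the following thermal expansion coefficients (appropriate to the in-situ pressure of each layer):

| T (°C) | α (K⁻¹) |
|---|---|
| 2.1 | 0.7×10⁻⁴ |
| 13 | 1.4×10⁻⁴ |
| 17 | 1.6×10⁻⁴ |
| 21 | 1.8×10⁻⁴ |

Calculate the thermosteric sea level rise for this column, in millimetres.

120 mm of thermosteric rise

Layer 1 at 21 °C → α = 1.8×10⁻⁴ K⁻¹
Layer 2 at 13 °C → α = 1.4×10⁻⁴ K⁻¹
Layer 3 at 2.1 °C → α = 0.7×10⁻⁴ K⁻¹
Layer 1: 1.6 × 220 × 1.8×10⁻⁴ = 0.06336 m
Layer 2: 1.4×10⁻⁴ × 0.5 × 320 = 0.02240 m
540–1230 m: 0.66 × 690 × 0.7×10⁻⁴ = 0.031878 m
Δh = 0.06336 + 0.02240 + 0.031878 = 0.117638 m ≈ 120 mm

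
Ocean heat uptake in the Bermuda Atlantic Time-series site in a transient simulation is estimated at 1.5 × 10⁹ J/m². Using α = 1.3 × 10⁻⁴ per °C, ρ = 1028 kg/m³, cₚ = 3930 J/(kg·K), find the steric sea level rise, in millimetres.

Δh = αQ/(ρcₚ) = 1.3×10⁻⁴ × 1.5×10⁹ / (1028 × 3930) ≈ 0.048267 m

48.3 mm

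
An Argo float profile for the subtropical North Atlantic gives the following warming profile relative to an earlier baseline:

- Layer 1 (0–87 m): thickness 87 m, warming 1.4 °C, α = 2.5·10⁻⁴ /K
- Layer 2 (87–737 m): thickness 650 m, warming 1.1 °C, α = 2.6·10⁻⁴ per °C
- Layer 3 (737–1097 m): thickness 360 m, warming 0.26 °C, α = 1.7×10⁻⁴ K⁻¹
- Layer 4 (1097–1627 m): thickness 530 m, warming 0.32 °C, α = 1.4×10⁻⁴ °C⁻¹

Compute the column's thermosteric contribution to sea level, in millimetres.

0–87 m: 87 × 1.4 × 2.5×10⁻⁴ = 0.03045 m
2.6×10⁻⁴ × 1.1 × 650 = 0.18590 m
0.26 × 1.7×10⁻⁴ × 360 = 0.015912 m
0.32 × 530 × 1.4×10⁻⁴ = 0.023744 m
Δh = 0.03045 + 0.18590 + 0.015912 + 0.023744 = 0.256006 m

260 mm of thermosteric rise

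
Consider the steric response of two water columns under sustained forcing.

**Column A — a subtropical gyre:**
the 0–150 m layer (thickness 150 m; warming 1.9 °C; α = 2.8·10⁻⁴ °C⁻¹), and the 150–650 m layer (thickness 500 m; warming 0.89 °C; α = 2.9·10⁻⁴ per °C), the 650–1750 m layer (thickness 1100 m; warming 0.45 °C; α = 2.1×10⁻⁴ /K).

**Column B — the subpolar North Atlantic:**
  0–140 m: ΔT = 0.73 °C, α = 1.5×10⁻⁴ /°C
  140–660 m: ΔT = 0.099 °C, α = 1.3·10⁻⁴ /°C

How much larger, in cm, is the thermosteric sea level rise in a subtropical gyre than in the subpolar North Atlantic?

Δh_A − Δh_B ≈ 29 cm

A Layer 1: 150 × 1.9 × 2.8×10⁻⁴ = 0.07980 m
A 150–650 m: 500 × 0.89 × 2.9×10⁻⁴ = 0.12905 m
A 650–1750 m: 2.1×10⁻⁴ × 1100 × 0.45 = 0.10395 m
A total: 0.31280 m
B 0–140 m: 1.5×10⁻⁴ × 0.73 × 140 = 0.01533 m
B 520 × 0.099 × 1.3×10⁻⁴ = 0.0066924 m
B total: 0.0220224 m
Difference: 0.31280 − 0.0220224 = 0.2907776 m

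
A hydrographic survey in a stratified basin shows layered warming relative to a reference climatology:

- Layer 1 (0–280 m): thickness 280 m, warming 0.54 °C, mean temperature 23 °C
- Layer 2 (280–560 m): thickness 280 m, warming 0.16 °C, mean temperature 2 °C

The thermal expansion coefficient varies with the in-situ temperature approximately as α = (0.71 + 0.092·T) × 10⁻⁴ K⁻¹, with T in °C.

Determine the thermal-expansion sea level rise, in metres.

Layer 1: α = (0.71 + 0.092×23)×10⁻⁴ = 2.826×10⁻⁴ K⁻¹
Layer 2: α = (0.71 + 0.092×2)×10⁻⁴ = 0.894×10⁻⁴ K⁻¹
Layer 1: 2.826×10⁻⁴ × 280 × 0.54 = 0.04272912 m
280–560 m: 0.16 × 280 × 0.894×10⁻⁴ = 0.00400512 m
Δh = 0.04272912 + 0.00400512 = 0.04673424 m ≈ 0.047 m

Δh = 0.047 m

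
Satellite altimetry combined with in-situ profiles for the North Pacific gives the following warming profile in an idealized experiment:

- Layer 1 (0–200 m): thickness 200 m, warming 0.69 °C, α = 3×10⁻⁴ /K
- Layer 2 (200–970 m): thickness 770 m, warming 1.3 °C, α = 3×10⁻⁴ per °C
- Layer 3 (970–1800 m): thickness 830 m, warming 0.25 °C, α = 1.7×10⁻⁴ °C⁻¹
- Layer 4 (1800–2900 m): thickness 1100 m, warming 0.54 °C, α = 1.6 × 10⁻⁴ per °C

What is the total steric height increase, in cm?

Layer 1: 3×10⁻⁴ × 200 × 0.69 = 0.04140 m
Layer 2: 3×10⁻⁴ × 770 × 1.3 = 0.30030 m
Layer 3: 0.25 × 1.7×10⁻⁴ × 830 = 0.035275 m
1.6×10⁻⁴ × 0.54 × 1100 = 0.09504 m
Δh = 0.04140 + 0.30030 + 0.035275 + 0.09504 = 0.472015 m

Δh = 47.2 cm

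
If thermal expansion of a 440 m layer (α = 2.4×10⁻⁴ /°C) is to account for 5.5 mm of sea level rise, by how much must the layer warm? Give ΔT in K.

ΔT = Δh/(αH) = 0.0055 / (2.4×10⁻⁴ × 440) ≈ 0.05208 K

0.052 K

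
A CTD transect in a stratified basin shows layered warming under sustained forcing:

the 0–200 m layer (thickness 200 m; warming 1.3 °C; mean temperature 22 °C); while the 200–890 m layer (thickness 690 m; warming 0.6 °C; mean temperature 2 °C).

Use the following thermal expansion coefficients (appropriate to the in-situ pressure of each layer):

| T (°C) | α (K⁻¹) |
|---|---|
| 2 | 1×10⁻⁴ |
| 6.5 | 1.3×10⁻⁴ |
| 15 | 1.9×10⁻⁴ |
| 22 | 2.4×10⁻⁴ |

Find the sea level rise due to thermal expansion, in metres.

Layer 1 at 22 °C → α = 2.4×10⁻⁴ K⁻¹
Layer 2 at 2 °C → α = 1×10⁻⁴ K⁻¹
Layer 1: 200 × 1.3 × 2.4×10⁻⁴ = 0.06240 m
200–890 m: 690 × 1×10⁻⁴ × 0.6 = 0.04140 m
Δh = 0.06240 + 0.04140 = 0.10380 m

0.104 m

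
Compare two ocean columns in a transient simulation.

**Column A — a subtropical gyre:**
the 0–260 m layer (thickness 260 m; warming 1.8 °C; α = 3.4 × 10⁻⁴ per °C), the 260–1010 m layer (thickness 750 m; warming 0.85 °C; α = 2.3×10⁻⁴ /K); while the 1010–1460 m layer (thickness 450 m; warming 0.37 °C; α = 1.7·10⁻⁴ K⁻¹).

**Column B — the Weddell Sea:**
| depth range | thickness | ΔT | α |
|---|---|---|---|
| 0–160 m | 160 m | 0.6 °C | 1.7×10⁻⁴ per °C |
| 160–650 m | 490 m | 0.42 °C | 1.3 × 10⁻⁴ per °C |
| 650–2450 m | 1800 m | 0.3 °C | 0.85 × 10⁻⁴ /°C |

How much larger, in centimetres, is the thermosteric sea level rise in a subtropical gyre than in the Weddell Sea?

25 cm

A 0–260 m: 1.8 × 3.4×10⁻⁴ × 260 = 0.15912 m
A Layer 2: 0.85 × 2.3×10⁻⁴ × 750 = 0.146625 m
A 450 × 0.37 × 1.7×10⁻⁴ = 0.028305 m
A total: 0.33405 m
B Layer 1: 160 × 0.6 × 1.7×10⁻⁴ = 0.01632 m
B Layer 2: 490 × 1.3×10⁻⁴ × 0.42 = 0.026754 m
B 650–2450 m: 0.85×10⁻⁴ × 1800 × 0.3 = 0.04590 m
B total: 0.088974 m
Difference: 0.33405 − 0.088974 = 0.245076 m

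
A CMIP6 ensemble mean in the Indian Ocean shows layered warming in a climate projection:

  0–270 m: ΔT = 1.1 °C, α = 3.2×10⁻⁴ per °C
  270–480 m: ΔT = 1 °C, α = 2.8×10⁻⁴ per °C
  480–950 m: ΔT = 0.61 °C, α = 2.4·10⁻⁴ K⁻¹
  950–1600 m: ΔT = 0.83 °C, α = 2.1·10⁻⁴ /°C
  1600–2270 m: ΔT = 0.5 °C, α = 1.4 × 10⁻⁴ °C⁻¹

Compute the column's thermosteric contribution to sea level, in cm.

38.3 cm of thermosteric rise

270 × 3.2×10⁻⁴ × 1.1 = 0.09504 m
270–480 m: 2.8×10⁻⁴ × 210 × 1 = 0.05880 m
Layer 3: 2.4×10⁻⁴ × 470 × 0.61 = 0.068808 m
Layer 4: 2.1×10⁻⁴ × 0.83 × 650 = 0.113295 m
Layer 5: 1.4×10⁻⁴ × 0.5 × 670 = 0.04690 m
Δh = 0.09504 + 0.05880 + 0.068808 + 0.113295 + 0.04690 = 0.382843 m ≈ 38.3 cm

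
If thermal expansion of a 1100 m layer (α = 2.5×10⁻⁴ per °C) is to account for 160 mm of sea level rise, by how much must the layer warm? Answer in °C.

0.582 °C

ΔT = Δh/(αH) = 0.16 / (2.5×10⁻⁴ × 1100) ≈ 0.5818 °C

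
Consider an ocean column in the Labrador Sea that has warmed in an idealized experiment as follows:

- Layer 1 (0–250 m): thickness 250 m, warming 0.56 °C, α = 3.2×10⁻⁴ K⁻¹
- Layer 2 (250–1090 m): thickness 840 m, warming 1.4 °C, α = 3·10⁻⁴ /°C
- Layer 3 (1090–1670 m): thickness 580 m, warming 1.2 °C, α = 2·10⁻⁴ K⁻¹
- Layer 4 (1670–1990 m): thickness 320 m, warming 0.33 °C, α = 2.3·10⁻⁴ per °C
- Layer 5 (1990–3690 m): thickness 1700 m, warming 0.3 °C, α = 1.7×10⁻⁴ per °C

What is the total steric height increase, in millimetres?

Layer 1: 250 × 3.2×10⁻⁴ × 0.56 = 0.04480 m
3×10⁻⁴ × 1.4 × 840 = 0.35280 m
1090–1670 m: 2×10⁻⁴ × 1.2 × 580 = 0.13920 m
320 × 0.33 × 2.3×10⁻⁴ = 0.024288 m
1990–3690 m: 1.7×10⁻⁴ × 0.3 × 1700 = 0.08670 m
Δh = 0.04480 + 0.35280 + 0.13920 + 0.024288 + 0.08670 = 0.647788 m

Δh = 650 mm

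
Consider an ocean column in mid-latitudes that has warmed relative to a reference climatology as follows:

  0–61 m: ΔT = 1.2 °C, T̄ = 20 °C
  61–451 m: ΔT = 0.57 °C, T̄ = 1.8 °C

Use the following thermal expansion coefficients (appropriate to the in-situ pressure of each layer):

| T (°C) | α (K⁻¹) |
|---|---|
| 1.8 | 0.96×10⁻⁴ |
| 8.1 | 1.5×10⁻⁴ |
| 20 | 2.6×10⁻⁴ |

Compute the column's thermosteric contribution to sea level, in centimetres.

Layer 1 at 20 °C → α = 2.6×10⁻⁴ K⁻¹
Layer 2 at 1.8 °C → α = 0.96×10⁻⁴ K⁻¹
0–61 m: 1.2 × 61 × 2.6×10⁻⁴ = 0.019032 m
390 × 0.96×10⁻⁴ × 0.57 = 0.0213408 m
Δh = 0.019032 + 0.0213408 = 0.0403728 m

4.04 cm of thermosteric rise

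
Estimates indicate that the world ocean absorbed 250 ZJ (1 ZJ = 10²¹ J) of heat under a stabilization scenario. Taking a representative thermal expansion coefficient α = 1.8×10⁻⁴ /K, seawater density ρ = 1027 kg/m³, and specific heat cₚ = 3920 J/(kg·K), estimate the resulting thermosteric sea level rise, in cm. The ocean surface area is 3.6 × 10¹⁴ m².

about 3.1 cm

Per unit area: Q = 250×10²¹ / (3.6×10¹⁴) ≈ 6.944×10⁸ J/m²
Δh = αQ/(ρcₚ) = 1.8×10⁻⁴ × 6.944×10⁸ / (1027 × 3920) ≈ 0.031047 m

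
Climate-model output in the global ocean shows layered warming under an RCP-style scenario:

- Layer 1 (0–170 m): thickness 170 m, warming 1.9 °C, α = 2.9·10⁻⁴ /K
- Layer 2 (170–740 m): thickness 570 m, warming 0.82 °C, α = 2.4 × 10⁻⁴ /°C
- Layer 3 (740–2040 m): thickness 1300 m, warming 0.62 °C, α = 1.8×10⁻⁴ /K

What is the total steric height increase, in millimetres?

170 × 2.9×10⁻⁴ × 1.9 = 0.09367 m
170–740 m: 570 × 0.82 × 2.4×10⁻⁴ = 0.112176 m
1.8×10⁻⁴ × 0.62 × 1300 = 0.14508 m
Δh = 0.09367 + 0.112176 + 0.14508 = 0.350926 m

Δh = 351 mm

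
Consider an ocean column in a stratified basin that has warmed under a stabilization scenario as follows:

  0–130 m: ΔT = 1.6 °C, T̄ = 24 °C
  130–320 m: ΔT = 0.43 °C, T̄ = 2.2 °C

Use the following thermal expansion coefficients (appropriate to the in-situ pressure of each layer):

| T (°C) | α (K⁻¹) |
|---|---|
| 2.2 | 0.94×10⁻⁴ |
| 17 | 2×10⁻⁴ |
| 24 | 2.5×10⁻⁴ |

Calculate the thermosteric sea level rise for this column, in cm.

Layer 1 at 24 °C → α = 2.5×10⁻⁴ K⁻¹
Layer 2 at 2.2 °C → α = 0.94×10⁻⁴ K⁻¹
Layer 1: 2.5×10⁻⁴ × 130 × 1.6 = 0.05200 m
Layer 2: 0.43 × 0.94×10⁻⁴ × 190 = 0.0076798 m
Δh = 0.05200 + 0.0076798 = 0.0596798 m ≈ 5.97 cm

Δh ≈ 5.97 cm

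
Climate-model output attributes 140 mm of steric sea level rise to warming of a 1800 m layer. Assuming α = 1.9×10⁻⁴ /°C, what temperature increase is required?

ΔT = Δh/(αH) = 0.14 / (1.9×10⁻⁴ × 1800) ≈ 0.4094 °C

ΔT ≈ 0.409 °C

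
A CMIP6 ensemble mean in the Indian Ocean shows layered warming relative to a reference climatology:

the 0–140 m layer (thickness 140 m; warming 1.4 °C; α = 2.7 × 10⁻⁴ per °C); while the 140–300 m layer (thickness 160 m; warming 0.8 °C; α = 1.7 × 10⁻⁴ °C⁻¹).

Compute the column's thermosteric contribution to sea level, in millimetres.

0–140 m: 140 × 2.7×10⁻⁴ × 1.4 = 0.05292 m
Layer 2: 160 × 0.8 × 1.7×10⁻⁴ = 0.02176 m
Δh = 0.05292 + 0.02176 = 0.07468 m ≈ 74.7 mm

Δh ≈ 74.7 mm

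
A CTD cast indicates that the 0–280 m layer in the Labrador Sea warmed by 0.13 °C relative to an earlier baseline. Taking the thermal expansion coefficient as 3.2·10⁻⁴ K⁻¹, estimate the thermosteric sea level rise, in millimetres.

11.6 mm of thermosteric rise

Δh = αΔT·H = 3.2×10⁻⁴ × 0.13 × 280 = 0.011648 m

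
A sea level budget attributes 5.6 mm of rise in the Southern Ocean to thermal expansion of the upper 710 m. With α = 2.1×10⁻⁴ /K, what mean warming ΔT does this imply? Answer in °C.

ΔT ≈ 0.038 °C

ΔT = Δh/(αH) = 0.0056 / (2.1×10⁻⁴ × 710) ≈ 0.03756 °C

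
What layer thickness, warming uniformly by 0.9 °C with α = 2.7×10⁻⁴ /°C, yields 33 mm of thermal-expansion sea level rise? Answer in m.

H ≈ 136 m

H = Δh/(αΔT) = 0.033 / (2.7×10⁻⁴ × 0.9) ≈ 135.8 m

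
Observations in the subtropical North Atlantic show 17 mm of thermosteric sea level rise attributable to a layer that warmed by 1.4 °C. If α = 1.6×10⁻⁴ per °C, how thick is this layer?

75.9 m

H = Δh/(αΔT) = 0.017 / (1.6×10⁻⁴ × 1.4) ≈ 75.89 m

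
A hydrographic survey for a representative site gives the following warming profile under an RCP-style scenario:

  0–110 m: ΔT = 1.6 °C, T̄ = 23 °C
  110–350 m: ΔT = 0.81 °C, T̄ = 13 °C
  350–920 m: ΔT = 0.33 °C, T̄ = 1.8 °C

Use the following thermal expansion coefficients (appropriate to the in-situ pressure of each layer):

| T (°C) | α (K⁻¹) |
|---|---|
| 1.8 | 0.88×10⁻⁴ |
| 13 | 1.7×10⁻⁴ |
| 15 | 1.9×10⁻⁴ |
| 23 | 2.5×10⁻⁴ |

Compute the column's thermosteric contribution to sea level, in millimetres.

94 mm

Layer 1 at 23 °C → α = 2.5×10⁻⁴ K⁻¹
Layer 2 at 13 °C → α = 1.7×10⁻⁴ K⁻¹
Layer 3 at 1.8 °C → α = 0.88×10⁻⁴ K⁻¹
Layer 1: 1.6 × 110 × 2.5×10⁻⁴ = 0.04400 m
Layer 2: 1.7×10⁻⁴ × 0.81 × 240 = 0.033048 m
Layer 3: 570 × 0.88×10⁻⁴ × 0.33 = 0.0165528 m
Δh = 0.04400 + 0.033048 + 0.0165528 = 0.0936008 m ≈ 94 mm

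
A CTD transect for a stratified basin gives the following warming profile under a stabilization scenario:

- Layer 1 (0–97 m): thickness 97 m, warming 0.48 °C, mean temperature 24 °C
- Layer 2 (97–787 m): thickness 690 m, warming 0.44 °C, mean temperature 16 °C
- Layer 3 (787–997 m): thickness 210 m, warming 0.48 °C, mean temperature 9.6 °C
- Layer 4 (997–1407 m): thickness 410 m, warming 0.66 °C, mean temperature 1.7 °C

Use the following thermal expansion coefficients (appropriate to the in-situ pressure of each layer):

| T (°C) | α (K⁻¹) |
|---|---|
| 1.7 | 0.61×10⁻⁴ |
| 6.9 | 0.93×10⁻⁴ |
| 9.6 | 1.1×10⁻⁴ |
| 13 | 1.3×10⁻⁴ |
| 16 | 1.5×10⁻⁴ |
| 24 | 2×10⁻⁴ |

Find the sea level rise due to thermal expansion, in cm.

8.24 cm of thermosteric rise

Layer 1 at 24 °C → α = 2×10⁻⁴ K⁻¹
Layer 2 at 16 °C → α = 1.5×10⁻⁴ K⁻¹
Layer 3 at 9.6 °C → α = 1.1×10⁻⁴ K⁻¹
Layer 4 at 1.7 °C → α = 0.61×10⁻⁴ K⁻¹
0–97 m: 2×10⁻⁴ × 97 × 0.48 = 0.009312 m
Layer 2: 0.44 × 1.5×10⁻⁴ × 690 = 0.04554 m
1.1×10⁻⁴ × 0.48 × 210 = 0.011088 m
Layer 4: 0.66 × 410 × 0.61×10⁻⁴ = 0.0165066 m
Δh = 0.009312 + 0.04554 + 0.011088 + 0.0165066 = 0.0824466 m ≈ 8.24 cm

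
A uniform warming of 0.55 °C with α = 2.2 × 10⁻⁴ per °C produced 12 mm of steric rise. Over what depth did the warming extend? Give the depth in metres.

H = Δh/(αΔT) = 0.012 / (2.2×10⁻⁴ × 0.55) ≈ 99.17 m

99 m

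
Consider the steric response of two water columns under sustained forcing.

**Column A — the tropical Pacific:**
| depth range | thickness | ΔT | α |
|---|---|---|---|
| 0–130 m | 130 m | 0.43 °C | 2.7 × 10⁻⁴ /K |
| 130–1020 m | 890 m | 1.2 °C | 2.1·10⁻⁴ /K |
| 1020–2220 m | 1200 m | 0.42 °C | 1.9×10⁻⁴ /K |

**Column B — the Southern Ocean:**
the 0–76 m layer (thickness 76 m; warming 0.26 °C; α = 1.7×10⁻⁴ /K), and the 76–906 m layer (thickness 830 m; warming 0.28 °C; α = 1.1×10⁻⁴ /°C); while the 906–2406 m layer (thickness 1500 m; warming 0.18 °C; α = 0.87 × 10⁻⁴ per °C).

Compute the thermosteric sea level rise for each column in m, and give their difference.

A Layer 1: 0.43 × 130 × 2.7×10⁻⁴ = 0.015093 m
A 130–1020 m: 2.1×10⁻⁴ × 890 × 1.2 = 0.22428 m
A Layer 3: 1.9×10⁻⁴ × 1200 × 0.42 = 0.09576 m
A total: 0.335133 m
B 1.7×10⁻⁴ × 76 × 0.26 = 0.0033592 m
B 1.1×10⁻⁴ × 0.28 × 830 = 0.025564 m
B Layer 3: 0.18 × 1500 × 0.87×10⁻⁴ = 0.02349 m
B total: 0.0524132 m
Difference: 0.335133 − 0.0524132 = 0.2827198 m

A: 0.34 m; B: 0.052 m; difference 0.28 m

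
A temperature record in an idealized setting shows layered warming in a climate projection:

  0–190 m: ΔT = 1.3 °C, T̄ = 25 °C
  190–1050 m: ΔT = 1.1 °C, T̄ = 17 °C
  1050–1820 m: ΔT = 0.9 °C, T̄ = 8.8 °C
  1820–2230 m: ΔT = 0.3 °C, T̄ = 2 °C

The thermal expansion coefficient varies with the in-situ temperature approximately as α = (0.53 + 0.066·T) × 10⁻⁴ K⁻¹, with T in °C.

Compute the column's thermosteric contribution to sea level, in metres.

Layer 1: α = (0.53 + 0.066×25)×10⁻⁴ = 2.18×10⁻⁴ K⁻¹
Layer 2: α = (0.53 + 0.066×17)×10⁻⁴ = 1.652×10⁻⁴ K⁻¹
Layer 3: α = (0.53 + 0.066×8.8)×10⁻⁴ = 1.1108×10⁻⁴ K⁻¹
Layer 4: α = (0.53 + 0.066×2)×10⁻⁴ = 0.662×10⁻⁴ K⁻¹
Layer 1: 2.18×10⁻⁴ × 190 × 1.3 = 0.053846 m
1.1 × 860 × 1.652×10⁻⁴ = 0.1562792 m
1.1108×10⁻⁴ × 770 × 0.9 = 0.07697844 m
Layer 4: 410 × 0.3 × 0.662×10⁻⁴ = 0.0081426 m
Δh = 0.053846 + 0.1562792 + 0.07697844 + 0.0081426 = 0.29524624 m ≈ 0.295 m

about 0.295 m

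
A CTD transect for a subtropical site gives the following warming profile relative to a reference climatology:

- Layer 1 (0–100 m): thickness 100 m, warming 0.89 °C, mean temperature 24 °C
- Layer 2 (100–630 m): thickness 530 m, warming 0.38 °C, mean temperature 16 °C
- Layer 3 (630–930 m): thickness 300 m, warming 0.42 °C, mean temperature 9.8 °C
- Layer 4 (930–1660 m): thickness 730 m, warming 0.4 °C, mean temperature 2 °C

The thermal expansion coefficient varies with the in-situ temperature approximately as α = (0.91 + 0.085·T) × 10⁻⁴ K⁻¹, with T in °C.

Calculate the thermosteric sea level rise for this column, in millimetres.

125 mm

Layer 1: α = (0.91 + 0.085×24)×10⁻⁴ = 2.95×10⁻⁴ K⁻¹
Layer 2: α = (0.91 + 0.085×16)×10⁻⁴ = 2.27×10⁻⁴ K⁻¹
Layer 3: α = (0.91 + 0.085×9.8)×10⁻⁴ = 1.743×10⁻⁴ K⁻¹
Layer 4: α = (0.91 + 0.085×2)×10⁻⁴ = 1.08×10⁻⁴ K⁻¹
Layer 1: 100 × 0.89 × 2.95×10⁻⁴ = 0.026255 m
100–630 m: 0.38 × 530 × 2.27×10⁻⁴ = 0.0457178 m
630–930 m: 300 × 1.743×10⁻⁴ × 0.42 = 0.0219618 m
Layer 4: 730 × 1.08×10⁻⁴ × 0.4 = 0.031536 m
Δh = 0.026255 + 0.0457178 + 0.0219618 + 0.031536 = 0.1254706 m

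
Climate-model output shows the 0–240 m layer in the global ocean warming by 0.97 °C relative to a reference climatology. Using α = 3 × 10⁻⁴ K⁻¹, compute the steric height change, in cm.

7.0 cm

Δh = αΔT·H = 3×10⁻⁴ × 0.97 × 240 = 0.06984 m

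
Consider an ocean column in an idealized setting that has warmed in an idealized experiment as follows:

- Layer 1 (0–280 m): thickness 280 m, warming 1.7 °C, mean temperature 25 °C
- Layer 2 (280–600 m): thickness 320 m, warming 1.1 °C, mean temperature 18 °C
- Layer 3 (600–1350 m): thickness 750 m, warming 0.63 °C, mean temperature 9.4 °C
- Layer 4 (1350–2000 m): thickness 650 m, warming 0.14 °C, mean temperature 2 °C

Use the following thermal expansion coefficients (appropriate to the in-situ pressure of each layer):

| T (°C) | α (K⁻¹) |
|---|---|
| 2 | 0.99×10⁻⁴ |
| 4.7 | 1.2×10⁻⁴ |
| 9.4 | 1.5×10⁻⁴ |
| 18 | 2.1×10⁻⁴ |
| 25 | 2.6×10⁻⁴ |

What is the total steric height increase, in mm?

278 mm

Layer 1 at 25 °C → α = 2.6×10⁻⁴ K⁻¹
Layer 2 at 18 °C → α = 2.1×10⁻⁴ K⁻¹
Layer 3 at 9.4 °C → α = 1.5×10⁻⁴ K⁻¹
Layer 4 at 2 °C → α = 0.99×10⁻⁴ K⁻¹
0–280 m: 280 × 2.6×10⁻⁴ × 1.7 = 0.12376 m
2.1×10⁻⁴ × 1.1 × 320 = 0.07392 m
600–1350 m: 0.63 × 750 × 1.5×10⁻⁴ = 0.070875 m
650 × 0.99×10⁻⁴ × 0.14 = 0.009009 m
Δh = 0.12376 + 0.07392 + 0.070875 + 0.009009 = 0.277564 m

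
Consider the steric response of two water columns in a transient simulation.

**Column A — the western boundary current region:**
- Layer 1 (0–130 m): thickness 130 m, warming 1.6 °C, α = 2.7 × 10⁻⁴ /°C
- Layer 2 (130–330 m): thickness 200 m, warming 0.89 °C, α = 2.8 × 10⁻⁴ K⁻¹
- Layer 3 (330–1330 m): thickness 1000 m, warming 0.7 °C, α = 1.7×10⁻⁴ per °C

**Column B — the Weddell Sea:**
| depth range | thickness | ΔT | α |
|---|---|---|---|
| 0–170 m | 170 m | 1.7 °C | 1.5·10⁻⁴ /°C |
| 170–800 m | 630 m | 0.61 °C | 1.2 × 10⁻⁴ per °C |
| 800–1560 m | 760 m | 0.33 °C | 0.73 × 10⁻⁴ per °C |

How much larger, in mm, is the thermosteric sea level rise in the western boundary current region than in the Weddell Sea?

A 2.7×10⁻⁴ × 1.6 × 130 = 0.05616 m
A Layer 2: 2.8×10⁻⁴ × 0.89 × 200 = 0.04984 m
A 330–1330 m: 1.7×10⁻⁴ × 1000 × 0.7 = 0.11900 m
A total: 0.22500 m
B 0–170 m: 1.5×10⁻⁴ × 170 × 1.7 = 0.04335 m
B 170–800 m: 630 × 0.61 × 1.2×10⁻⁴ = 0.046116 m
B 760 × 0.33 × 0.73×10⁻⁴ = 0.0183084 m
B total: 0.1077744 m
Difference: 0.22500 − 0.1077744 = 0.1172256 m

120 mm larger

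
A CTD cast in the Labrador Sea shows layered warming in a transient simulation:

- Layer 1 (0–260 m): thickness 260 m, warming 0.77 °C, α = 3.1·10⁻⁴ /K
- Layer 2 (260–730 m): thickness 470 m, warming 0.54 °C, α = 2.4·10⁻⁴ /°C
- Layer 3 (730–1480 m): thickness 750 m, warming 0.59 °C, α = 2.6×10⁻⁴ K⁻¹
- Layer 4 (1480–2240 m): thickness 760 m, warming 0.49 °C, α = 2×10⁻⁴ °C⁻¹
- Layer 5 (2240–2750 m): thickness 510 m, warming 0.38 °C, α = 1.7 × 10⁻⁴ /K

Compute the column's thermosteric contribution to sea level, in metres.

about 0.345 m

0–260 m: 260 × 3.1×10⁻⁴ × 0.77 = 0.062062 m
Layer 2: 2.4×10⁻⁴ × 470 × 0.54 = 0.060912 m
730–1480 m: 750 × 0.59 × 2.6×10⁻⁴ = 0.11505 m
760 × 0.49 × 2×10⁻⁴ = 0.07448 m
510 × 0.38 × 1.7×10⁻⁴ = 0.032946 m
Δh = 0.062062 + 0.060912 + 0.11505 + 0.07448 + 0.032946 = 0.34545 m ≈ 0.345 m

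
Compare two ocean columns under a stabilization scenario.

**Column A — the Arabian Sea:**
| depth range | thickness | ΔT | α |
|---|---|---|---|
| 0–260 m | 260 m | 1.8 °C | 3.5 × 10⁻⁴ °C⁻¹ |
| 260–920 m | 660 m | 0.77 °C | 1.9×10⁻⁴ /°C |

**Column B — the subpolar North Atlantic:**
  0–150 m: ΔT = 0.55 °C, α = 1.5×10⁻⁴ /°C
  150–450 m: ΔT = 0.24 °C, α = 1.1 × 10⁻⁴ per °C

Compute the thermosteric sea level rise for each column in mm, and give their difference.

A: 260 mm; B: 20.3 mm; difference 240 mm

A 260 × 1.8 × 3.5×10⁻⁴ = 0.16380 m
A 260–920 m: 660 × 0.77 × 1.9×10⁻⁴ = 0.096558 m
A total: 0.260358 m
B 0.55 × 150 × 1.5×10⁻⁴ = 0.012375 m
B 150–450 m: 1.1×10⁻⁴ × 0.24 × 300 = 0.00792 m
B total: 0.020295 m
Difference: 0.260358 − 0.020295 = 0.240063 m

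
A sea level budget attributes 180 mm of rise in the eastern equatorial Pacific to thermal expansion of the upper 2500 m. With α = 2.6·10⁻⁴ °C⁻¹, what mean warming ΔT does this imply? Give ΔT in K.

ΔT = Δh/(αH) = 0.18 / (2.6×10⁻⁴ × 2500) ≈ 0.2769 K

0.277 K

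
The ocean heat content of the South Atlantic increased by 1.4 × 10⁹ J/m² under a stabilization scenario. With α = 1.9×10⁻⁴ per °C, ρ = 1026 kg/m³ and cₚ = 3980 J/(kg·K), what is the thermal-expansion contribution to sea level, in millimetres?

Δh = αQ/(ρcₚ) = 1.9×10⁻⁴ × 1.4×10⁹ / (1026 × 3980) ≈ 0.065141 m

65.1 mm of thermosteric rise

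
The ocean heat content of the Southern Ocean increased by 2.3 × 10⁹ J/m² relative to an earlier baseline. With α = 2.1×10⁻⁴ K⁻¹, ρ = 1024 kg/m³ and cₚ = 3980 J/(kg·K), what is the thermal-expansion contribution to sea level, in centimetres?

about 11.9 cm

Δh = αQ/(ρcₚ) = 2.1×10⁻⁴ × 2.3×10⁹ / (1024 × 3980) ≈ 0.11851 m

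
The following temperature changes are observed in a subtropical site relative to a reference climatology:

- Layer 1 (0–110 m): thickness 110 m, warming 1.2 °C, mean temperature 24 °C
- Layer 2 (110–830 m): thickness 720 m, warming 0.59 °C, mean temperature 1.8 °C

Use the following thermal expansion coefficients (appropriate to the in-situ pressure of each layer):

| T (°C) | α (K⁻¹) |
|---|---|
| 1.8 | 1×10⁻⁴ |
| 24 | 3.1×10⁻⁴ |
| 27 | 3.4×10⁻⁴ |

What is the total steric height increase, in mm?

Δh ≈ 83.4 mm

Layer 1 at 24 °C → α = 3.1×10⁻⁴ K⁻¹
Layer 2 at 1.8 °C → α = 1×10⁻⁴ K⁻¹
3.1×10⁻⁴ × 110 × 1.2 = 0.04092 m
Layer 2: 0.59 × 1×10⁻⁴ × 720 = 0.04248 m
Δh = 0.04092 + 0.04248 = 0.08340 m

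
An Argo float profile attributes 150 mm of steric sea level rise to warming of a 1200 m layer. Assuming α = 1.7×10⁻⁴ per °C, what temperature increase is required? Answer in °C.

ΔT = Δh/(αH) = 0.15 / (1.7×10⁻⁴ × 1200) ≈ 0.7353 °C

about 0.735 °C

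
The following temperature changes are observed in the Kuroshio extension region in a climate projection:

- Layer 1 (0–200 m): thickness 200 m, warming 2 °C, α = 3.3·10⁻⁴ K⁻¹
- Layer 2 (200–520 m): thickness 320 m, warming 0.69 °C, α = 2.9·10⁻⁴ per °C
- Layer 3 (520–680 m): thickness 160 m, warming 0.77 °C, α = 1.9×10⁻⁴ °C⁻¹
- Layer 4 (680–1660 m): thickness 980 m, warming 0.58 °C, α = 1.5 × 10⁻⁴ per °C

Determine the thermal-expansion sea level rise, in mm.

Δh ≈ 300 mm

2 × 200 × 3.3×10⁻⁴ = 0.13200 m
Layer 2: 320 × 0.69 × 2.9×10⁻⁴ = 0.064032 m
160 × 1.9×10⁻⁴ × 0.77 = 0.023408 m
680–1660 m: 0.58 × 980 × 1.5×10⁻⁴ = 0.08526 m
Δh = 0.13200 + 0.064032 + 0.023408 + 0.08526 = 0.30470 m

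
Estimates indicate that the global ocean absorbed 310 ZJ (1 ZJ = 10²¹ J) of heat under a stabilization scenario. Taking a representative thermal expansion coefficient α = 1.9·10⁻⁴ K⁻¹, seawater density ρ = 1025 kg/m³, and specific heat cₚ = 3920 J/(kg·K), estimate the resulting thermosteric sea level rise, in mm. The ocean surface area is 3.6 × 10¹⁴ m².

40.7 mm

Per unit area: Q = 310×10²¹ / (3.6×10¹⁴) ≈ 8.611×10⁸ J/m²
Δh = αQ/(ρcₚ) = 1.9×10⁻⁴ × 8.611×10⁸ / (1025 × 3920) ≈ 0.040719 m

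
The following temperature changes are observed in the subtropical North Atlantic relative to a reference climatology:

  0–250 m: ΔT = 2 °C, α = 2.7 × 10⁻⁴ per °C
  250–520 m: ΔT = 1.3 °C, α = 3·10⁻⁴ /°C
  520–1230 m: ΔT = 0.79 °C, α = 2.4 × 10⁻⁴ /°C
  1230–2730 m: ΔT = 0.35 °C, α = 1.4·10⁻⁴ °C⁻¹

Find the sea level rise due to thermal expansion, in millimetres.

448 mm

Layer 1: 250 × 2.7×10⁻⁴ × 2 = 0.13500 m
Layer 2: 270 × 3×10⁻⁴ × 1.3 = 0.10530 m
Layer 3: 2.4×10⁻⁴ × 710 × 0.79 = 0.134616 m
1500 × 1.4×10⁻⁴ × 0.35 = 0.07350 m
Δh = 0.13500 + 0.10530 + 0.134616 + 0.07350 = 0.448416 m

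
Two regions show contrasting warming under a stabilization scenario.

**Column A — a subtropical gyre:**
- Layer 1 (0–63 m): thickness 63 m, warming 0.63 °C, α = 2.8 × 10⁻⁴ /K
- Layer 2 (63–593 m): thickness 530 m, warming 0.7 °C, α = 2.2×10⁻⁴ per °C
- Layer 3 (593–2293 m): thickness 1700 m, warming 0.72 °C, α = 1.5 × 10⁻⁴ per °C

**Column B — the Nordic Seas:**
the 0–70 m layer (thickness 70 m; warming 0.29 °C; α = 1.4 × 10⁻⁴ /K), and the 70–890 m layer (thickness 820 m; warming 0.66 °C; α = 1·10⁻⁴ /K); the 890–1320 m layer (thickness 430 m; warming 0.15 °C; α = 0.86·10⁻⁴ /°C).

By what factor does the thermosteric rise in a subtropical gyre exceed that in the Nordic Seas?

4.4

A 0–63 m: 2.8×10⁻⁴ × 0.63 × 63 = 0.0111132 m
A 0.7 × 2.2×10⁻⁴ × 530 = 0.08162 m
A 593–2293 m: 0.72 × 1.5×10⁻⁴ × 1700 = 0.18360 m
A total: 0.2763332 m
B 1.4×10⁻⁴ × 0.29 × 70 = 0.002842 m
B Layer 2: 0.66 × 820 × 1×10⁻⁴ = 0.05412 m
B 430 × 0.86×10⁻⁴ × 0.15 = 0.005547 m
B total: 0.062509 m
Ratio: 0.2763332 / 0.062509 ≈ 4.421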